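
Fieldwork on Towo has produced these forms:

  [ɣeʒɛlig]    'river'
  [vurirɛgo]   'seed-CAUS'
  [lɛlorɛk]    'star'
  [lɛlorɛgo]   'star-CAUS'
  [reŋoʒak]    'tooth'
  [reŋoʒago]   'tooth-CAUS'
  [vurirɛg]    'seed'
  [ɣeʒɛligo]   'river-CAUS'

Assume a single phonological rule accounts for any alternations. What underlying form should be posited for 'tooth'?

/reŋoʒak/

The stem for 'tooth' ends in [k] in [reŋoʒak] but [g] in [reŋoʒago].
But 'river' keeps [g] in both environments ([ɣeʒɛlig], [ɣeʒɛligo]), so there is no rule changing /g/ to [k] in isolation.
So /k/ is underlying, and a rule of intervocalic voicing — voiceless stops become voiced between vowels — gives [g].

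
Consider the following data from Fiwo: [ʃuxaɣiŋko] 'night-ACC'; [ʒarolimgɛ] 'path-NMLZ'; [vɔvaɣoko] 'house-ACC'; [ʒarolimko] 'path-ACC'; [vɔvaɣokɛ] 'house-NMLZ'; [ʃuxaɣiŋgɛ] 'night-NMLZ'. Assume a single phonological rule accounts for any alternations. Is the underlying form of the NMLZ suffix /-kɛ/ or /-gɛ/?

The NMLZ morpheme has two allomorphs, [-gɛ] and [-kɛ].
The ACC suffix, which begins with [k], is invariant after every stem; so [k] is not altered by any rule here.
So the underlying form is /-gɛ/, and voiced stops become voiceless after a vowel.

/-gɛ/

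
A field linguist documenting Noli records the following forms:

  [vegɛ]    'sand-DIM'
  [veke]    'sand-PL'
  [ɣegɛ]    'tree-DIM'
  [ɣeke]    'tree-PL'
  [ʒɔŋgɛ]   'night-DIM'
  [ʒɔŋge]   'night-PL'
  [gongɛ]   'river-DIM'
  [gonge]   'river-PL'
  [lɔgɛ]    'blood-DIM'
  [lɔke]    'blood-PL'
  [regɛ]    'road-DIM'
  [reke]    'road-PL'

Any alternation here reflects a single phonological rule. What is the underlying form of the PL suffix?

The PL morpheme has two allomorphs, [-ge] and [-ke].
By contrast the DIM suffix keeps its initial [g] throughout — that segment must be underlying.
The PL suffix is therefore /-ke/ underlyingly, with post-nasal voicing: voiceless stops become voiced after a nasal.

/-ke/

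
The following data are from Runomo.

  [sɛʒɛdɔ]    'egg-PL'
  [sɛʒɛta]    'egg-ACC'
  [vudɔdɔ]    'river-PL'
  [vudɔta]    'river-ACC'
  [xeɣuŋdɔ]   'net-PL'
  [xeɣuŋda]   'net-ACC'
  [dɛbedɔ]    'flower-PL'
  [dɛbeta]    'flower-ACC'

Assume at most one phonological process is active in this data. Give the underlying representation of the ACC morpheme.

The ACC suffix surfaces as [-da] and [-ta], depending on the final segment of the stem.
By contrast the PL suffix keeps its initial [d] throughout — that segment must be underlying.
The ACC suffix is therefore /-ta/ underlyingly, with post-nasal voicing: voiceless stops become voiced after a nasal.

/-ta/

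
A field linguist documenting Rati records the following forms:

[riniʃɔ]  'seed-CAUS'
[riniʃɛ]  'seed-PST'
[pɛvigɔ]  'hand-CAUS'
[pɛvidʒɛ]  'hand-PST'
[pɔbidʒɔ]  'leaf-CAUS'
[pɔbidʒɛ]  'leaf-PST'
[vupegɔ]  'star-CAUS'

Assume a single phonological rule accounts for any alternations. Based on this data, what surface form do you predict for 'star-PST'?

'hand' shows [g] ~ [dʒ] at the end of the stem ([pɛvigɔ] vs [pɛvidʒɛ]).
The stem 'leaf' ([pɔbidʒɔ], [pɔbidʒɛ]) shows [dʒ] unchanged in both environments, so [dʒ] cannot be basic with [g] derived before the CAUS suffix.
The underlying segment must be /g/; /g/ becomes palato-alveolar [dʒ] before a front vowel, yielding [dʒ] there.
From [vupegɔ] the stem 'star' is /vupeg/; before a front vowel this yields [vupedʒɛ].

[vupedʒɛ]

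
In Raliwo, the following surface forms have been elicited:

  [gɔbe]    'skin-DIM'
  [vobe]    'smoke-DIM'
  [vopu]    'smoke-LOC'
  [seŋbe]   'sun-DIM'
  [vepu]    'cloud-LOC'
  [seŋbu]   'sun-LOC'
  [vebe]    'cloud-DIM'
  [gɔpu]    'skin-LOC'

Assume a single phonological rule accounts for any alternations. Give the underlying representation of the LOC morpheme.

The LOC suffix surfaces as [-bu] and [-pu], depending on the final segment of the stem.
The DIM suffix, which begins with [b], is invariant after every stem; so [b] is not altered by any rule here.
So the underlying form is /-pu/, and voiceless stops become voiced after a nasal.

/-pu/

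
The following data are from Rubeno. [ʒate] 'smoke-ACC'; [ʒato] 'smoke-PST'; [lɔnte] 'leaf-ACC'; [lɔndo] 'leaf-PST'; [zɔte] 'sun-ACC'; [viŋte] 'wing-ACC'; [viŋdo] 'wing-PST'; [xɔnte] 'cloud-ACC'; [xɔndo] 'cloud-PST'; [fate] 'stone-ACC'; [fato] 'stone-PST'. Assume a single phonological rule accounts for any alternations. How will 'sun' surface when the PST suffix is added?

[zɔto]

The PST suffix surfaces as [-do] and [-to], depending on the final segment of the stem.
By contrast the ACC suffix keeps its initial [t] throughout — that segment must be underlying.
The PST suffix is therefore /-do/ underlyingly, with post-vocalic devoicing: voiced stops become voiceless after a vowel.
After 'sun', which ends in a vowel, the suffix surfaces as [-to], giving [zɔto].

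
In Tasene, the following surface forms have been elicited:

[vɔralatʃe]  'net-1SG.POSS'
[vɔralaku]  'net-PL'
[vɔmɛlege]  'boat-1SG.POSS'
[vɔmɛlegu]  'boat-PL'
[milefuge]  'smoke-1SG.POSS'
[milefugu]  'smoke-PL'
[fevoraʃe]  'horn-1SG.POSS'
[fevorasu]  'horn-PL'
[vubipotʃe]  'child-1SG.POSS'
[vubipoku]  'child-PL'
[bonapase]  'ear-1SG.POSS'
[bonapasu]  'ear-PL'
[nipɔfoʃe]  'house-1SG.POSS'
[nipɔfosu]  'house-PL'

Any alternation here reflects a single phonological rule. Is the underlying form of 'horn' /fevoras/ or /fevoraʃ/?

/fevoraʃ/

The stem for 'horn' ends in [ʃ] in [fevoraʃe] but [s] in [fevorasu].
But 'ear' keeps [s] in both environments ([bonapase], [bonapasu]), so there is no rule changing /s/ to [ʃ] before the 1SG.POSS suffix.
So /ʃ/ is underlying, and a rule of depalatalization — palato-alveolar /tʃ/ and /ʃ/ become [k] and [s] when no front vowel follows — gives [s].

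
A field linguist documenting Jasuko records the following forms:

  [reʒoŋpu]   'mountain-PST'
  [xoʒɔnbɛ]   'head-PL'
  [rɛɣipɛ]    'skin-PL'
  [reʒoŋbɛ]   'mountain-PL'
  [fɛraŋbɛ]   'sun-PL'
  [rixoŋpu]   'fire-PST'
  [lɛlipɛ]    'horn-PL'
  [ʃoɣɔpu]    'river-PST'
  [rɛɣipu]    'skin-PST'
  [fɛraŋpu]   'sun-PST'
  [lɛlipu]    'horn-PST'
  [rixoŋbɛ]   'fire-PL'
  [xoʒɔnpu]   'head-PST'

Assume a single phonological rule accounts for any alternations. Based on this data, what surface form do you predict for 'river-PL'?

[ʃoɣɔpɛ]

The PL morpheme has two allomorphs, [-bɛ] and [-pɛ].
By contrast the PST suffix keeps its initial [p] throughout — that segment must be underlying.
The PL suffix is therefore /-bɛ/ underlyingly, with post-vocalic devoicing: voiced stops become voiceless after a vowel.
After 'river', which ends in a vowel, the suffix surfaces as [-pɛ], giving [ʃoɣɔpɛ].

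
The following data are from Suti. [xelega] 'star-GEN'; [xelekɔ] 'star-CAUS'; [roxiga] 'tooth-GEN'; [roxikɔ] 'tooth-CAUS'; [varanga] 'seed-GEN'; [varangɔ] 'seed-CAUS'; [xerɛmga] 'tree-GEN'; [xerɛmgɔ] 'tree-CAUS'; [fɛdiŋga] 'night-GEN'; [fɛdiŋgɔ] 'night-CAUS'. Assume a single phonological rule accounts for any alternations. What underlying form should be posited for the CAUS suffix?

The CAUS morpheme has two allomorphs, [-gɔ] and [-kɔ].
By contrast the GEN suffix keeps its initial [g] throughout — that segment must be underlying.
The CAUS suffix is therefore /-kɔ/ underlyingly, with post-nasal voicing: voiceless stops become voiced after a nasal.

/-kɔ/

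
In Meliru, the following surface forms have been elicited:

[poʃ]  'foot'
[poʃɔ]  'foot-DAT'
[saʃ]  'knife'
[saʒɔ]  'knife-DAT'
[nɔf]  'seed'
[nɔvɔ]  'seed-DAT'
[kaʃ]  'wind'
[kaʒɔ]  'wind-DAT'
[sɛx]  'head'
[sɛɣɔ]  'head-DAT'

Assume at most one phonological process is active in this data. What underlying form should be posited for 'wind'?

/kaʒ/

In [kaʃ] and [kaʒɔ] the final segment of 'wind' alternates: [ʃ] ~ [ʒ].
The stem 'foot' ([poʃ], [poʃɔ]) shows [ʃ] unchanged in both environments, so [ʃ] cannot be basic with [ʒ] derived before the DAT suffix.
Therefore /ʒ/ is basic and [ʃ] is derived by word-final obstruent devoicing (voiced obstruents become voiceless word-finally).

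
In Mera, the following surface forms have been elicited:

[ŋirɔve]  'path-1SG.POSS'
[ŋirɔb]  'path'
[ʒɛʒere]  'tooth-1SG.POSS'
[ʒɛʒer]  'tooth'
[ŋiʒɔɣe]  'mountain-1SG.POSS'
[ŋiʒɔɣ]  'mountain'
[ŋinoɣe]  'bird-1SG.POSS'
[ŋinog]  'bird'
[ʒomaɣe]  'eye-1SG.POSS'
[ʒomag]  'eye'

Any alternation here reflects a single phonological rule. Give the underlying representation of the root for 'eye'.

/ʒomag/

'eye' shows [ɣ] ~ [g] at the end of the stem ([ʒomaɣe] vs [ʒomag]).
But 'mountain' keeps [ɣ] in both environments ([ŋiʒɔɣe], [ŋiʒɔɣ]), so there is no rule changing /ɣ/ to [g] in isolation.
So /g/ is underlying, and a rule of intervocalic spirantization — voiced stops become fricatives between vowels — gives [ɣ].
The underlying form of 'eye' is therefore /ʒomag/.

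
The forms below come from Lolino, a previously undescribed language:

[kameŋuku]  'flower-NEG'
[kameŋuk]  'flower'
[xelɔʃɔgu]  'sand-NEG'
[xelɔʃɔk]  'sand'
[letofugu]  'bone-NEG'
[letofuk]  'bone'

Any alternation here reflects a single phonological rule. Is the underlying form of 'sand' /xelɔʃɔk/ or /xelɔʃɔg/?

/xelɔʃɔg/

The stem for 'sand' ends in [g] in [xelɔʃɔgu] but [k] in [xelɔʃɔk].
Compare 'flower', with invariant [k] in [kameŋuku] and [kameŋuk]: an analysis with underlying /k/ and a rule producing [g] before the NEG suffix would wrongly predict alternation here too.
So /g/ is underlying, and a rule of word-final obstruent devoicing — voiced obstruents become voiceless word-finally — gives [k].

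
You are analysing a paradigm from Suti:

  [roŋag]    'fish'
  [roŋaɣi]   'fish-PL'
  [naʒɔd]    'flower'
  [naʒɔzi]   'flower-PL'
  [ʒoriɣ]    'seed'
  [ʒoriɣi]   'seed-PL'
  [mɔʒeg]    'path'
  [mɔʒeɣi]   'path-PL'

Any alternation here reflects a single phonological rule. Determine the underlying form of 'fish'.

In [roŋag] and [roŋaɣi] the final segment of 'fish' alternates: [g] ~ [ɣ].
Compare 'seed', with invariant [ɣ] in [ʒoriɣ] and [ʒoriɣi]: an analysis with underlying /ɣ/ and a rule producing [g] in isolation would wrongly predict alternation here too.
The underlying segment must be /g/; voiced stops become fricatives between vowels, yielding [ɣ] there.

/roŋag/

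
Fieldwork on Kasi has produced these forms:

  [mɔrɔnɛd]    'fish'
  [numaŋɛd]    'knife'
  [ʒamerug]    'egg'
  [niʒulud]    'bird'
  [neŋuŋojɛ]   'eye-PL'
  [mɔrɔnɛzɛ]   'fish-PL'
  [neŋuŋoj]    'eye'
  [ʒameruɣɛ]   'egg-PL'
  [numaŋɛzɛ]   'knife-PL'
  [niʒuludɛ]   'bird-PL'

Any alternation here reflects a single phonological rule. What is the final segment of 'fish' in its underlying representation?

/z/

The stem for 'fish' ends in [d] in [mɔrɔnɛd] but [z] in [mɔrɔnɛzɛ].
If /d/ were underlying and a rule turned it into [z] before the PL suffix, 'bird' would also alternate; but it has [d] in both [niʒulud] and [niʒuludɛ].
The alternation reflects word-final hardening: voiced fricatives become stops word-finally. /z/ is underlying.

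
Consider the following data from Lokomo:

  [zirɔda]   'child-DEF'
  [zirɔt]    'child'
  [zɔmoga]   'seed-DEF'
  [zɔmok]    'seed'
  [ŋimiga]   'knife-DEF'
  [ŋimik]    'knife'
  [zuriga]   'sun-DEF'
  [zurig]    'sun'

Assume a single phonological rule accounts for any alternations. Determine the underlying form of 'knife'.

/ŋimik/

The root 'knife' surfaces as [ŋimiga] and [ŋimik], with a stem-final [g] ~ [k] alternation.
The stem 'sun' ([zuriga], [zurig]) shows [g] unchanged in both environments, so [g] cannot be basic with [k] derived in isolation.
The alternation reflects intervocalic voicing: voiceless stops become voiced between vowels. /k/ is underlying.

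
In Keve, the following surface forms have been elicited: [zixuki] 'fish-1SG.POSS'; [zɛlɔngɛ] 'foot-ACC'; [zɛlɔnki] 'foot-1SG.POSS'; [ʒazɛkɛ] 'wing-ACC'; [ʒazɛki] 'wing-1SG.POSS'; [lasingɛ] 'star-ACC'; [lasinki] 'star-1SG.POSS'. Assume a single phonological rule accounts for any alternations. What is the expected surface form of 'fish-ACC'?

The ACC suffix surfaces as [-gɛ] and [-kɛ], depending on the final segment of the stem.
The 1SG.POSS suffix, which begins with [k], is invariant after every stem; so [k] is not altered by any rule here.
The ACC suffix is therefore /-gɛ/ underlyingly, with post-vocalic devoicing: voiced stops become voiceless after a vowel.
After 'fish', which ends in a vowel, the suffix surfaces as [-kɛ], giving [zixukɛ].

[zixukɛ]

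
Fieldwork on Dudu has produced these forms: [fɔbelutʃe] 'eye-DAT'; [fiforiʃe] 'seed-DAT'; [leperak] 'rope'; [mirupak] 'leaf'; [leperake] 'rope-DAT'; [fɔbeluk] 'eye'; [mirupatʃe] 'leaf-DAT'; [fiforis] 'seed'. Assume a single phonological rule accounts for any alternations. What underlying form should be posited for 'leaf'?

In [mirupak] and [mirupatʃe] the final segment of 'leaf' alternates: [k] ~ [tʃ].
The stem 'rope' ([leperak], [leperake]) shows [k] unchanged in both environments, so [k] cannot be basic with [tʃ] derived before the DAT suffix.
So /tʃ/ is underlying, and a rule of depalatalization — palato-alveolar /tʃ/ and /ʃ/ become [k] and [s] when no front vowel follows — gives [k].
So 'leaf' = /mirupatʃ/.

/mirupatʃ/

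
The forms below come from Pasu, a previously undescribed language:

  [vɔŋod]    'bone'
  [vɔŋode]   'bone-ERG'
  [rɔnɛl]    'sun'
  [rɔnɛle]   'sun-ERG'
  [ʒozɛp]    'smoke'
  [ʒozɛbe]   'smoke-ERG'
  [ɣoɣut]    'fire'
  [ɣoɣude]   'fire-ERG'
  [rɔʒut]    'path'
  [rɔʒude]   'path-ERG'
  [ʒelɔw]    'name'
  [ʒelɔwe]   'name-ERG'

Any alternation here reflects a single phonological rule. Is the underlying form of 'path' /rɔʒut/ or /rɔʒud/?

/rɔʒut/

The root 'path' surfaces as [rɔʒut] and [rɔʒude], with a stem-final [t] ~ [d] alternation.
But 'bone' keeps [d] in both environments ([vɔŋod], [vɔŋode]), so there is no rule changing /d/ to [t] in isolation.
The alternation reflects intervocalic voicing: voiceless stops become voiced between vowels. /t/ is underlying.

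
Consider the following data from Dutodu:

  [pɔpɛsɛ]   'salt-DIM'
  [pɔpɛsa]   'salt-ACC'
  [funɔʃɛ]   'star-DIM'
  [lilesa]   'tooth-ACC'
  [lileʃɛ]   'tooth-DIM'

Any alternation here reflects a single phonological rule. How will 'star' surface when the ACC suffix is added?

[funɔsa]

'tooth' shows [s] ~ [ʃ] at the end of the stem ([lilesa] vs [lileʃɛ]).
But 'salt' keeps [s] in both environments ([pɔpɛsa], [pɔpɛsɛ]), so there is no rule changing /s/ to [ʃ] before the DIM suffix.
So /ʃ/ is underlying, and a rule of depalatalization — palato-alveolar /ʃ/ becomes [s] when no front vowel follows — gives [s].
From [funɔʃɛ] the stem 'star' is /funɔʃ/; when no front vowel follows this yields [funɔsa].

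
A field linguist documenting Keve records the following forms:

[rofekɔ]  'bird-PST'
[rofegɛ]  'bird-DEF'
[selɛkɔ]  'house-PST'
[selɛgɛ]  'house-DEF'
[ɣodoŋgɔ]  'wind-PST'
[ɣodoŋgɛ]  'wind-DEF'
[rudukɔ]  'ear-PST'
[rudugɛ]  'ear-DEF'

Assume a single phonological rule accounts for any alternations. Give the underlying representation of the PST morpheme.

/-kɔ/

The PST morpheme has two allomorphs, [-gɔ] and [-kɔ].
By contrast the DEF suffix keeps its initial [g] throughout — that segment must be underlying.
So the underlying form is /-kɔ/, and voiceless stops become voiced after a nasal.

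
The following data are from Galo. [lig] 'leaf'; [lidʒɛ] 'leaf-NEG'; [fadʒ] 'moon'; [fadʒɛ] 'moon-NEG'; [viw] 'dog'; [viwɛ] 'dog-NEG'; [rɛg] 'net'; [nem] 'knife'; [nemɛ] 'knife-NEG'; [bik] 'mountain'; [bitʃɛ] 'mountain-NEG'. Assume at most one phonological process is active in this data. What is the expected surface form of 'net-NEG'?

[rɛdʒɛ]

The stem for 'leaf' ends in [g] in [lig] but [dʒ] in [lidʒɛ].
If /dʒ/ were underlying and a rule turned it into [g] in isolation, 'moon' would also alternate; but it has [dʒ] in both [fadʒ] and [fadʒɛ].
The underlying segment must be /g/; /k/ and /g/ become palato-alveolar [tʃ] and [dʒ] before a front vowel, yielding [dʒ] there.
From [rɛg] the stem 'net' is /rɛg/; before a front vowel this yields [rɛdʒɛ].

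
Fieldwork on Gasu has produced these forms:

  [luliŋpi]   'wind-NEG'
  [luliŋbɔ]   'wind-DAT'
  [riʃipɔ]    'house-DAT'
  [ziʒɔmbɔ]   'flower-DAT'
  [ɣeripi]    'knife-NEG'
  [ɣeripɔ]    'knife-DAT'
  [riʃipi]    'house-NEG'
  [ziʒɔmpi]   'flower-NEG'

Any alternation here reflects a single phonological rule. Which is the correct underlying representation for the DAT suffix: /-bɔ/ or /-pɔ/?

The DAT morpheme has two allomorphs, [-bɔ] and [-pɔ].
The NEG suffix, which begins with [p], is invariant after every stem; so [p] is not altered by any rule here.
The DAT suffix is therefore /-bɔ/ underlyingly, with post-vocalic devoicing: voiced stops become voiceless after a vowel.

/-bɔ/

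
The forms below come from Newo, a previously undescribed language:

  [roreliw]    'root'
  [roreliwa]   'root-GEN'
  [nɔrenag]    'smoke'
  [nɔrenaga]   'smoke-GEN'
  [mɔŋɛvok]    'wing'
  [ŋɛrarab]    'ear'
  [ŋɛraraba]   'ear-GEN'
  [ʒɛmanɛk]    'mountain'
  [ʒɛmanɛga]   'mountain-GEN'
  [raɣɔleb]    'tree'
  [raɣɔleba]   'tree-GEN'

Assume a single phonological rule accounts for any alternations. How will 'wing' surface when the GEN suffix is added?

[mɔŋɛvoga]

'mountain' shows [k] ~ [g] at the end of the stem ([ʒɛmanɛk] vs [ʒɛmanɛga]).
Compare 'smoke', with invariant [g] in [nɔrenag] and [nɔrenaga]: an analysis with underlying /g/ and a rule producing [k] in isolation would wrongly predict alternation here too.
The underlying segment must be /k/; voiceless stops become voiced between vowels, yielding [g] there.
The one attested form of 'wing', [mɔŋɛvok], shows underlying /mɔŋɛvok/. Applying the same rule between vowels gives [mɔŋɛvoga].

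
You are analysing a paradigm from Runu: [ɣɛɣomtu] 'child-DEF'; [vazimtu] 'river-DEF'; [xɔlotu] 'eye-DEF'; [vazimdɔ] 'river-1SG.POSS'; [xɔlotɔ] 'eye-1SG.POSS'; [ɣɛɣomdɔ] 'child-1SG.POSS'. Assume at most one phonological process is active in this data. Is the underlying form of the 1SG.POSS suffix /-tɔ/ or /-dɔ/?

The 1SG.POSS suffix surfaces as [-dɔ] and [-tɔ], depending on the final segment of the stem.
By contrast the DEF suffix keeps its initial [t] throughout — that segment must be underlying.
The 1SG.POSS suffix is therefore /-dɔ/ underlyingly, with post-vocalic devoicing: voiced stops become voiceless after a vowel.

/-dɔ/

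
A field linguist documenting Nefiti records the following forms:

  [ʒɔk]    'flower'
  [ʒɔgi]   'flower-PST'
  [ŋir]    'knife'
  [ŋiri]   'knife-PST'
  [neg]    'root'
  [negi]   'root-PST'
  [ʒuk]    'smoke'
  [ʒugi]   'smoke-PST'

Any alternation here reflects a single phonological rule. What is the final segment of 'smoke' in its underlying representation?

In [ʒuk] and [ʒugi] the final segment of 'smoke' alternates: [k] ~ [g].
If /g/ were underlying and a rule turned it into [k] in isolation, 'root' would also alternate; but it has [g] in both [neg] and [negi].
The underlying segment must be /k/; voiceless stops become voiced between vowels, yielding [g] there.

/k/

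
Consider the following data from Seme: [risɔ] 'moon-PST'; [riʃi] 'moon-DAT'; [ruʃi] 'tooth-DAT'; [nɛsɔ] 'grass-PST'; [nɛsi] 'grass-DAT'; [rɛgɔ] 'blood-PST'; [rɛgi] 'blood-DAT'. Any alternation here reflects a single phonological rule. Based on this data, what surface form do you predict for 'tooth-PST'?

The stem for 'moon' ends in [s] in [risɔ] but [ʃ] in [riʃi].
If /s/ were underlying and a rule turned it into [ʃ] before the DAT suffix, 'grass' would also alternate; but it has [s] in both [nɛsɔ] and [nɛsi].
The underlying segment must be /ʃ/; palato-alveolar /ʃ/ becomes [s] when no front vowel follows, yielding [s] there.
From [ruʃi] the stem 'tooth' is /ruʃ/; when no front vowel follows this yields [rusɔ].

[rusɔ]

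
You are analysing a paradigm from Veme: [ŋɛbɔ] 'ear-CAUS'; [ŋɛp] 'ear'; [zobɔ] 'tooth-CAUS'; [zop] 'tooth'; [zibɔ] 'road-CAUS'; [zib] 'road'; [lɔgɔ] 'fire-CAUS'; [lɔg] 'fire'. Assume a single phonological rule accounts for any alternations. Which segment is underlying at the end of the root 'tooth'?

The stem for 'tooth' ends in [b] in [zobɔ] but [p] in [zop].
The stem 'road' ([zibɔ], [zib]) shows [b] unchanged in both environments, so [b] cannot be basic with [p] derived in isolation.
The underlying segment must be /p/; voiceless stops become voiced between vowels, yielding [b] there.

/p/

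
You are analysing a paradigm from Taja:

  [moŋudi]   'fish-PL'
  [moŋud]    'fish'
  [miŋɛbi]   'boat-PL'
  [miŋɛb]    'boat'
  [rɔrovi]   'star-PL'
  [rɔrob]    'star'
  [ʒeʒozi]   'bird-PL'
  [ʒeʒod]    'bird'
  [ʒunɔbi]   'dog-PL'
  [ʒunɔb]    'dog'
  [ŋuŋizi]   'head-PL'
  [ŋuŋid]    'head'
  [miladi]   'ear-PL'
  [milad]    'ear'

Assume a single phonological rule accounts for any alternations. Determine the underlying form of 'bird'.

/ʒeʒoz/

'bird' shows [z] ~ [d] at the end of the stem ([ʒeʒozi] vs [ʒeʒod]).
The stem 'fish' ([moŋudi], [moŋud]) shows [d] unchanged in both environments, so [d] cannot be basic with [z] derived before the PL suffix.
The alternation reflects word-final hardening: voiced fricatives become stops word-finally. /z/ is underlying.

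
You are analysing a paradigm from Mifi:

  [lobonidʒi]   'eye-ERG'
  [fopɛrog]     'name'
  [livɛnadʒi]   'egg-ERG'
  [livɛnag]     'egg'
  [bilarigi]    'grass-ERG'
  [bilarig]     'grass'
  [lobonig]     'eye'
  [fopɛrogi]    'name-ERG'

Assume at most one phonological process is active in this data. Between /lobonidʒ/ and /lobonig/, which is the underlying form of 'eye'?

/lobonidʒ/

The root 'eye' surfaces as [lobonidʒi] and [lobonig], with a stem-final [dʒ] ~ [g] alternation.
The stem 'name' ([fopɛrogi], [fopɛrog]) shows [g] unchanged in both environments, so [g] cannot be basic with [dʒ] derived before the ERG suffix.
Therefore /dʒ/ is basic and [g] is derived by depalatalization (palato-alveolar /dʒ/ becomes [g] when no front vowel follows).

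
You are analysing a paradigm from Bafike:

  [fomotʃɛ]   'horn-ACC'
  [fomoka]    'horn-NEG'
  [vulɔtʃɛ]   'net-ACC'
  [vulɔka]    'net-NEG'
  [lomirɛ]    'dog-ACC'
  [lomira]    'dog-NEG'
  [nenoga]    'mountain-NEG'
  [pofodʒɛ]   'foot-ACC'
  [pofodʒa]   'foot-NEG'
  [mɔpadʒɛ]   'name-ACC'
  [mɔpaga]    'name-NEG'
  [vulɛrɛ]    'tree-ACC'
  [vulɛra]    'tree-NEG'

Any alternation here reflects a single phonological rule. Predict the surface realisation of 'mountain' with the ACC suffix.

[nenodʒɛ]

'name' shows [dʒ] ~ [g] at the end of the stem ([mɔpadʒɛ] vs [mɔpaga]).
But 'foot' keeps [dʒ] in both environments ([pofodʒɛ], [pofodʒa]), so there is no rule changing /dʒ/ to [g] before the NEG suffix.
The alternation reflects palatalization before a front vowel: /k/ and /g/ become palato-alveolar [tʃ] and [dʒ] before a front vowel. /g/ is underlying.
The one attested form of 'mountain', [nenoga], shows underlying /nenog/. Applying the same rule before a front vowel gives [nenodʒɛ].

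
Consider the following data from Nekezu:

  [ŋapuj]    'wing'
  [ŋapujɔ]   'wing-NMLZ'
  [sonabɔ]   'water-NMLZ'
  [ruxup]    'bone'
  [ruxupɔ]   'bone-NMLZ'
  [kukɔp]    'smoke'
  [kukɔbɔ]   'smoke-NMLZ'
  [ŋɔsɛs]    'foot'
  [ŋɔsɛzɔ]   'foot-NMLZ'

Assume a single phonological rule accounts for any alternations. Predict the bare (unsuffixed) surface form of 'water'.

[sonap]

'smoke' shows [p] ~ [b] at the end of the stem ([kukɔp] vs [kukɔbɔ]).
But 'bone' keeps [p] in both environments ([ruxup], [ruxupɔ]), so there is no rule changing /p/ to [b] before the NMLZ suffix.
The underlying segment must be /b/; voiced obstruents become voiceless word-finally, yielding [p] there.
The one attested form of 'water', [sonabɔ], shows underlying /sonab/. Applying the same rule word-finally gives [sonap].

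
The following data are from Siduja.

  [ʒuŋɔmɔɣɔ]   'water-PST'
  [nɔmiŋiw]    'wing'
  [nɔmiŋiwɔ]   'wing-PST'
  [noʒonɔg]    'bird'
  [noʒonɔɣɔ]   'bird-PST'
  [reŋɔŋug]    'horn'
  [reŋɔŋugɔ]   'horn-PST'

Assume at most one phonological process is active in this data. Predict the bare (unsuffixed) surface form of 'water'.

[ʒuŋɔmɔg]

'bird' shows [g] ~ [ɣ] at the end of the stem ([noʒonɔg] vs [noʒonɔɣɔ]).
If /g/ were underlying and a rule turned it into [ɣ] before the PST suffix, 'horn' would also alternate; but it has [g] in both [reŋɔŋug] and [reŋɔŋugɔ].
The alternation reflects word-final hardening: voiced fricatives become stops word-finally. /ɣ/ is underlying.
From [ʒuŋɔmɔɣɔ] the stem 'water' is /ʒuŋɔmɔɣ/; word-finally this yields [ʒuŋɔmɔg].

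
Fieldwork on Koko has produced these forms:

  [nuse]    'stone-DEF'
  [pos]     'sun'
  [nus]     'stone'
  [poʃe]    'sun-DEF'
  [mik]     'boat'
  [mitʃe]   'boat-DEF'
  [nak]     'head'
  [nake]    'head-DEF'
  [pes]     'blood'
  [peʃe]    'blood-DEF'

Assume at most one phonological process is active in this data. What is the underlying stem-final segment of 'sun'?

/ʃ/

The root 'sun' surfaces as [poʃe] and [pos], with a stem-final [ʃ] ~ [s] alternation.
Compare 'stone', with invariant [s] in [nuse] and [nus]: an analysis with underlying /s/ and a rule producing [ʃ] before the DEF suffix would wrongly predict alternation here too.
The alternation reflects depalatalization: palato-alveolar /tʃ/ and /ʃ/ become [k] and [s] when no front vowel follows. /ʃ/ is underlying.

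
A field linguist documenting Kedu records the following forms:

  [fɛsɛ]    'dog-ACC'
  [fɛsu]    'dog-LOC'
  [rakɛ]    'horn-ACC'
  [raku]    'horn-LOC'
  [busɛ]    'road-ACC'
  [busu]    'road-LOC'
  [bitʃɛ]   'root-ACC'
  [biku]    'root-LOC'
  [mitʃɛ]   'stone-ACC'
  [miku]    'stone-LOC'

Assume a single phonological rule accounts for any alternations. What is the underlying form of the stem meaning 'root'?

/bitʃ/

In [bitʃɛ] and [biku] the final segment of 'root' alternates: [tʃ] ~ [k].
But 'horn' keeps [k] in both environments ([rakɛ], [raku]), so there is no rule changing /k/ to [tʃ] before the ACC suffix.
So /tʃ/ is underlying, and a rule of depalatalization — palato-alveolar /tʃ/ becomes [k] when no front vowel follows — gives [k].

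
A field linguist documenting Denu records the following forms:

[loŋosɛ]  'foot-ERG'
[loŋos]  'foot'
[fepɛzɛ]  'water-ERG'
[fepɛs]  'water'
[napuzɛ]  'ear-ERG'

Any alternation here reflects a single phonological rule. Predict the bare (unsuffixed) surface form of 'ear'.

In [fepɛzɛ] and [fepɛs] the final segment of 'water' alternates: [z] ~ [s].
But 'foot' keeps [s] in both environments ([loŋosɛ], [loŋos]), so there is no rule changing /s/ to [z] before the ERG suffix.
Therefore /z/ is basic and [s] is derived by word-final obstruent devoicing (voiced obstruents become voiceless word-finally).
From [napuzɛ] the stem 'ear' is /napuz/; word-finally this yields [napus].

[napus]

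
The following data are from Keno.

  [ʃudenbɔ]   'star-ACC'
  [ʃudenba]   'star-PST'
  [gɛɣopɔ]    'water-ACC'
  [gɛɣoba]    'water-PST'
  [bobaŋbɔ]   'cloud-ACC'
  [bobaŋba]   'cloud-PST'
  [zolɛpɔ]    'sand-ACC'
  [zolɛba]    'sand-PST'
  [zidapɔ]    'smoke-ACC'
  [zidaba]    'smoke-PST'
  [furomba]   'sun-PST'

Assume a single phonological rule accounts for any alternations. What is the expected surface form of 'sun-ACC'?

[furombɔ]

The ACC suffix surfaces as [-bɔ] and [-pɔ], depending on the final segment of the stem.
The PST suffix, which begins with [b], is invariant after every stem; so [b] is not altered by any rule here.
So the underlying form is /-pɔ/, and voiceless stops become voiced after a nasal.
After 'sun', which ends in a nasal, the suffix surfaces as [-bɔ], giving [furombɔ].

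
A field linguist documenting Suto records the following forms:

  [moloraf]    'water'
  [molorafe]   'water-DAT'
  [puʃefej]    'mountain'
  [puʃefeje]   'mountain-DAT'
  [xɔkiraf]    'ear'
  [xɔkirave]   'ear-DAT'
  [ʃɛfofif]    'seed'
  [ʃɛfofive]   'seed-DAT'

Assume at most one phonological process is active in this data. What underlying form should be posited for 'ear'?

'ear' shows [f] ~ [v] at the end of the stem ([xɔkiraf] vs [xɔkirave]).
The stem 'water' ([moloraf], [molorafe]) shows [f] unchanged in both environments, so [f] cannot be basic with [v] derived before the DAT suffix.
So /v/ is underlying, and a rule of word-final obstruent devoicing — voiced obstruents become voiceless word-finally — gives [f].
So 'ear' = /xɔkirav/.

/xɔkirav/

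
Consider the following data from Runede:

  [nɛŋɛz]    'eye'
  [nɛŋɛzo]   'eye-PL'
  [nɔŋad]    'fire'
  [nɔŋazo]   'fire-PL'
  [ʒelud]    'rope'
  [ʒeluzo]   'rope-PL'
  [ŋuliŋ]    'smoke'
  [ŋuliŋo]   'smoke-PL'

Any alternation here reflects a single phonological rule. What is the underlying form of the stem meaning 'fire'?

/nɔŋad/

The root 'fire' surfaces as [nɔŋad] and [nɔŋazo], with a stem-final [d] ~ [z] alternation.
If /z/ were underlying and a rule turned it into [d] in isolation, 'eye' would also alternate; but it has [z] in both [nɛŋɛz] and [nɛŋɛzo].
So /d/ is underlying, and a rule of intervocalic spirantization — voiced stops become fricatives between vowels — gives [z].
The underlying form of 'fire' is therefore /nɔŋad/.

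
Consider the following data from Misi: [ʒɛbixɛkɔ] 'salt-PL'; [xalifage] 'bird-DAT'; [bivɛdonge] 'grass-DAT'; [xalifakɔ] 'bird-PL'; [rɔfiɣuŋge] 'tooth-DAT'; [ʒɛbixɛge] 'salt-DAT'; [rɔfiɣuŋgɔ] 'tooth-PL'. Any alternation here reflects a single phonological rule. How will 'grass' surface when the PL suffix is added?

The PL morpheme has two allomorphs, [-gɔ] and [-kɔ].
By contrast the DAT suffix keeps its initial [g] throughout — that segment must be underlying.
The PL suffix is therefore /-kɔ/ underlyingly, with post-nasal voicing: voiceless stops become voiced after a nasal.
After 'grass', which ends in a nasal, the suffix surfaces as [-gɔ], giving [bivɛdongɔ].

[bivɛdongɔ]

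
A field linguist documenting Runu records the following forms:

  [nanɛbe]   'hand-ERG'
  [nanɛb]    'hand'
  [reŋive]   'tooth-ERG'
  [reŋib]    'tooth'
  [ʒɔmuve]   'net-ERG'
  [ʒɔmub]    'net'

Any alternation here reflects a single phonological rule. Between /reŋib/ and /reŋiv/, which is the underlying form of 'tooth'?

/reŋiv/

In [reŋive] and [reŋib] the final segment of 'tooth' alternates: [v] ~ [b].
But 'hand' keeps [b] in both environments ([nanɛbe], [nanɛb]), so there is no rule changing /b/ to [v] before the ERG suffix.
The alternation reflects word-final hardening: voiced fricatives become stops word-finally. /v/ is underlying.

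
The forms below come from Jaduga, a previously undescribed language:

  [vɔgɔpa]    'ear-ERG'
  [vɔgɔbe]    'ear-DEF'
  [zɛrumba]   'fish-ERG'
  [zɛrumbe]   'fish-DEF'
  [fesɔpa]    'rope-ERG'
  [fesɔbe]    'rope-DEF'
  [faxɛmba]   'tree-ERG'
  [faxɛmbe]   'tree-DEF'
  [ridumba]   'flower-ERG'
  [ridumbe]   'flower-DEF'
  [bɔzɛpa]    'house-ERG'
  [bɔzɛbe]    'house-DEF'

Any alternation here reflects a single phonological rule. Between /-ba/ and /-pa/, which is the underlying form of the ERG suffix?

The ERG morpheme has two allomorphs, [-ba] and [-pa].
By contrast the DEF suffix keeps its initial [b] throughout — that segment must be underlying.
The ERG suffix is therefore /-pa/ underlyingly, with post-nasal voicing: voiceless stops become voiced after a nasal.

/-pa/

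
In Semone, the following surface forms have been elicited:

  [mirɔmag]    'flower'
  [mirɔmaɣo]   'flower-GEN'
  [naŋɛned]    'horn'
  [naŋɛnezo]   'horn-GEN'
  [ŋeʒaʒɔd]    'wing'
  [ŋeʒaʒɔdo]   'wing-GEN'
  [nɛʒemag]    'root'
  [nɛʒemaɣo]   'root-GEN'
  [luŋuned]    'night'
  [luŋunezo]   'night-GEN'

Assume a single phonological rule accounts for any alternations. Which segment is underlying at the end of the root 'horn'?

In [naŋɛned] and [naŋɛnezo] the final segment of 'horn' alternates: [d] ~ [z].
Compare 'wing', with invariant [d] in [ŋeʒaʒɔd] and [ŋeʒaʒɔdo]: an analysis with underlying /d/ and a rule producing [z] before the GEN suffix would wrongly predict alternation here too.
So /z/ is underlying, and a rule of word-final hardening — voiced fricatives become stops word-finally — gives [d].

/z/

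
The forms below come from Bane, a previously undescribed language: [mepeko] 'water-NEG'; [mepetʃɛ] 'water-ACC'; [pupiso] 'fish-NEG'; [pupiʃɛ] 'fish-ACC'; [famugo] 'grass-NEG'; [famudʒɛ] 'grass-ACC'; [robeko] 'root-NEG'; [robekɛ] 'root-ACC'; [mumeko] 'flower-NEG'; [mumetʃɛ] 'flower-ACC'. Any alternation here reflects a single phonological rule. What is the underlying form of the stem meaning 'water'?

/mepetʃ/

The stem for 'water' ends in [k] in [mepeko] but [tʃ] in [mepetʃɛ].
If /k/ were underlying and a rule turned it into [tʃ] before the ACC suffix, 'root' would also alternate; but it has [k] in both [robeko] and [robekɛ].
The alternation reflects depalatalization: palato-alveolar /tʃ/, /dʒ/ and /ʃ/ become [k], [g] and [s] when no front vowel follows. /tʃ/ is underlying.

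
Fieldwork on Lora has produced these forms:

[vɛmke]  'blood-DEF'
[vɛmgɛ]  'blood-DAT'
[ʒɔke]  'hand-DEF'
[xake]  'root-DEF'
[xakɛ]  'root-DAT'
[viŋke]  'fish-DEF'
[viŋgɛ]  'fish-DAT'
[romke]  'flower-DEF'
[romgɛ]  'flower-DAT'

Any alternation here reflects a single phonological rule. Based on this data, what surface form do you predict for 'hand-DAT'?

[ʒɔkɛ]

The DAT suffix surfaces as [-gɛ] and [-kɛ], depending on the final segment of the stem.
By contrast the DEF suffix keeps its initial [k] throughout — that segment must be underlying.
The DAT suffix is therefore /-gɛ/ underlyingly, with post-vocalic devoicing: voiced stops become voiceless after a vowel.
After 'hand', which ends in a vowel, the suffix surfaces as [-kɛ], giving [ʒɔkɛ].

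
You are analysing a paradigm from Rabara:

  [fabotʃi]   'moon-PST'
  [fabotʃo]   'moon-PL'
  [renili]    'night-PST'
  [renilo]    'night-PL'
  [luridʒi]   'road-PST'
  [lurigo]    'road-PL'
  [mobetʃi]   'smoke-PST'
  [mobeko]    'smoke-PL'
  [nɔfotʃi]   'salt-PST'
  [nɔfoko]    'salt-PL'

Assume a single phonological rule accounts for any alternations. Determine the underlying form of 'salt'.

/nɔfok/

The stem for 'salt' ends in [tʃ] in [nɔfotʃi] but [k] in [nɔfoko].
The stem 'moon' ([fabotʃi], [fabotʃo]) shows [tʃ] unchanged in both environments, so [tʃ] cannot be basic with [k] derived before the PL suffix.
The underlying segment must be /k/; /k/ and /g/ become palato-alveolar [tʃ] and [dʒ] before a front vowel, yielding [tʃ] there.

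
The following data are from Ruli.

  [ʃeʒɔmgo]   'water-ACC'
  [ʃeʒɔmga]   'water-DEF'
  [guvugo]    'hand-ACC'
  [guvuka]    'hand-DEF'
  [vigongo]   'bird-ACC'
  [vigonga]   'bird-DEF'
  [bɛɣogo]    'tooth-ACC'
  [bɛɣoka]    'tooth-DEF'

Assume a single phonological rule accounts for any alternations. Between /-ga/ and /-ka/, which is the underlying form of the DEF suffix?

/-ka/

The DEF morpheme has two allomorphs, [-ga] and [-ka].
The ACC suffix, which begins with [g], is invariant after every stem; so [g] is not altered by any rule here.
So the underlying form is /-ka/, and voiceless stops become voiced after a nasal.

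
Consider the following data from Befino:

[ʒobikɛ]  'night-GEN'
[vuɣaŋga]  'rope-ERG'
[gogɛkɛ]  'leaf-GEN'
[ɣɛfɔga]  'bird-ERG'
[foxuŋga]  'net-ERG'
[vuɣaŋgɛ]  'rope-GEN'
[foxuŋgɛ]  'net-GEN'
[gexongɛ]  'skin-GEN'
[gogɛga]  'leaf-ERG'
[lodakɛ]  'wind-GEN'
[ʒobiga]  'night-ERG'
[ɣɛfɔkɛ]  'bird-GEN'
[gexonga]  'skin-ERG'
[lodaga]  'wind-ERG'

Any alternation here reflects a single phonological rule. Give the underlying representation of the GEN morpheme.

The GEN morpheme has two allomorphs, [-gɛ] and [-kɛ].
The ERG suffix, which begins with [g], is invariant after every stem; so [g] is not altered by any rule here.
So the underlying form is /-kɛ/, and voiceless stops become voiced after a nasal.

/-kɛ/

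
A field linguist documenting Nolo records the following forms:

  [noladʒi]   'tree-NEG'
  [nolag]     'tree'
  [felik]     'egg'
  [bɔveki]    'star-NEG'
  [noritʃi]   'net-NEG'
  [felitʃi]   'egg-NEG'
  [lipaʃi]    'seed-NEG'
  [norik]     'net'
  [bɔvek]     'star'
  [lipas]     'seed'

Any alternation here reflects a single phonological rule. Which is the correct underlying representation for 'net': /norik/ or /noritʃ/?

'net' shows [tʃ] ~ [k] at the end of the stem ([noritʃi] vs [norik]).
Compare 'star', with invariant [k] in [bɔveki] and [bɔvek]: an analysis with underlying /k/ and a rule producing [tʃ] before the NEG suffix would wrongly predict alternation here too.
The underlying segment must be /tʃ/; palato-alveolar /tʃ/, /dʒ/ and /ʃ/ become [k], [g] and [s] when no front vowel follows, yielding [k] there.

/noritʃ/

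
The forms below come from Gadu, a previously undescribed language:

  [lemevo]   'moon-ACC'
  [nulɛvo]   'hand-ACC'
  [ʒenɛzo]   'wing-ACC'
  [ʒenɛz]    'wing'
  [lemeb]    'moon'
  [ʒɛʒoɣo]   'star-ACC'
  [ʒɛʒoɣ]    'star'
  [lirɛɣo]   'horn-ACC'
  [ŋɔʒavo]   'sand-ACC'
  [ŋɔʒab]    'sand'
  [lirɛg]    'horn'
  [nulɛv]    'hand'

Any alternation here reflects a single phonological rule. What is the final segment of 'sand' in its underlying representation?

'sand' shows [v] ~ [b] at the end of the stem ([ŋɔʒavo] vs [ŋɔʒab]).
The stem 'hand' ([nulɛvo], [nulɛv]) shows [v] unchanged in both environments, so [v] cannot be basic with [b] derived in isolation.
The underlying segment must be /b/; voiced stops become fricatives between vowels, yielding [v] there.

/b/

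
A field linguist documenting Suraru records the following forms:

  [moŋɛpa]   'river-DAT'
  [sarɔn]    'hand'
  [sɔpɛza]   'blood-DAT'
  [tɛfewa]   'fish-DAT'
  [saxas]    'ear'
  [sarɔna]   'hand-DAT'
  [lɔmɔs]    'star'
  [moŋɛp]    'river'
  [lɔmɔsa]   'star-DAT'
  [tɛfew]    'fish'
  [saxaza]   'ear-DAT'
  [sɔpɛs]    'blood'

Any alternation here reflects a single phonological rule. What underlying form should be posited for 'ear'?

/saxaz/

The root 'ear' surfaces as [saxas] and [saxaza], with a stem-final [s] ~ [z] alternation.
If /s/ were underlying and a rule turned it into [z] before the DAT suffix, 'star' would also alternate; but it has [s] in both [lɔmɔs] and [lɔmɔsa].
The underlying segment must be /z/; voiced obstruents become voiceless word-finally, yielding [s] there.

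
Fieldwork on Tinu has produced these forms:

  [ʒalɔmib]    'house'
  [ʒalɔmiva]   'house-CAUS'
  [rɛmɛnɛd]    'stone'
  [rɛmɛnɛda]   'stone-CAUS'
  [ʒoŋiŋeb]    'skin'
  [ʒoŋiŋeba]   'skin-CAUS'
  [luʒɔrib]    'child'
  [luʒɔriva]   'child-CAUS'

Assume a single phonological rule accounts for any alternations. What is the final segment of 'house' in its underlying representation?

/v/

'house' shows [b] ~ [v] at the end of the stem ([ʒalɔmib] vs [ʒalɔmiva]).
The stem 'skin' ([ʒoŋiŋeb], [ʒoŋiŋeba]) shows [b] unchanged in both environments, so [b] cannot be basic with [v] derived before the CAUS suffix.
The alternation reflects word-final hardening: voiced fricatives become stops word-finally. /v/ is underlying.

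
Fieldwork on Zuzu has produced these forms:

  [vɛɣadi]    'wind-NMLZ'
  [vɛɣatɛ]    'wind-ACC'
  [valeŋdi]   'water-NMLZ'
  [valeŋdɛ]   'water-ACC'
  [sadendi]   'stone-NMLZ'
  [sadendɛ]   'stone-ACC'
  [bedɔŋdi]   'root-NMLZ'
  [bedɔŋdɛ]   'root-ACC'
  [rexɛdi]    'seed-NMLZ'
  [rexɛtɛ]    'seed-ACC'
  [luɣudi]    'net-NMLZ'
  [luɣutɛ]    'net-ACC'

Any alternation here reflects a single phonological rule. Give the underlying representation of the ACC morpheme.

The ACC suffix surfaces as [-dɛ] and [-tɛ], depending on the final segment of the stem.
By contrast the NMLZ suffix keeps its initial [d] throughout — that segment must be underlying.
The ACC suffix is therefore /-tɛ/ underlyingly, with post-nasal voicing: voiceless stops become voiced after a nasal.

/-tɛ/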